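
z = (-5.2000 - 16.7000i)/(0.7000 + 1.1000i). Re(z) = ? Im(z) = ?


Multiply by conjugate: (-5.2000 - 16.7000i)(0.7000 - 1.1000i) / (0.7^2 + 1.1^2)
Numerator real = -5.2*0.7 - (16.7)*1.1 = -22.01
Numerator imag = -16.7*0.7 - (-5.2)*1.1 = -5.97
Denominator = 1.7
Re(z) = -22.01/1.7 = -12.9471
Im(z) = -5.97/1.7 = -3.5118

Re(z) = -12.9471, Im(z) = -3.5118


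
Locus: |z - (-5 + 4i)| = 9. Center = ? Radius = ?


|z - z0| = r is a circle with center z0 and radius r.
Center = (-5, 4), radius = 9

Circle with center (-5, 4) and radius 9


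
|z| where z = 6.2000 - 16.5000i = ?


|z| = sqrt(6.2^2 + (-16.5)^2) = sqrt(38.44 + 272.25) = sqrt(310.69) = 17.6264

|z| = 17.6264


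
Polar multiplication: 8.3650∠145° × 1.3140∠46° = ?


r = 8.3650 * 1.3140 = 10.9916
theta = 145° + 46° = 191° = 191° (mod 360)

10.9916 cis(191°)


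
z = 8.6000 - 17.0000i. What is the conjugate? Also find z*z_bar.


z_bar = 8.6000 + 17.0000i
z*z_bar = 8.6^2 + (-17)^2 = 73.96 + 289 = 362.96

z_bar = 8.6000 + 17.0000i, z*z_bar = 362.96


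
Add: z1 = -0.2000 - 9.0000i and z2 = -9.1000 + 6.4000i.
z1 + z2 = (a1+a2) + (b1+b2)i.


Real: -0.2 - 9.1 = -9.3
Imag: -9 + 6.4 = -2.6

-9.3000 - 2.6000i


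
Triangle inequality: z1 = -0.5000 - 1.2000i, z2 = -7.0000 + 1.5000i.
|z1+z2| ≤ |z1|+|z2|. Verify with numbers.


|z1| = sqrt((-0.5)^2 + (-1.2)^2) = sqrt(1.69) = 1.3000
|z2| = sqrt((-7)^2 + 1.5^2) = sqrt(51.25) = 7.1589
z1+z2 = -7.5000 + 0.3000i
|z1+z2| = sqrt(56.34) = 7.5060
|z1|+|z2| = 1.3000 + 7.1589 = 8.4589

|z1+z2| = 7.5060 ≤ |z1|+|z2| = 8.4589 (verified)


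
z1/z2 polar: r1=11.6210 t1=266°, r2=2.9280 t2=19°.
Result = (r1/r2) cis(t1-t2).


r = 11.6210 / 2.9280 = 3.9689
theta = 266° - 19° = 247° = 247° (mod 360)

3.9689 cis(247°)


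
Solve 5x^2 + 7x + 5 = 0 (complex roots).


disc = 7^2 - 4*5*5 = 49 - 100 = -51
sqrt(|disc|) = sqrt(51) = 7.1414
Real part = -7/(2*5) = -0.7000
Imag part = 7.1414/(2*5) = 0.7141

-0.7000 ± 0.7141i


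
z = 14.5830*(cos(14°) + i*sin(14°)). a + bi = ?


a = 14.5830*cos(14°) = 14.5830*0.970296 = 14.1498
b = 14.5830*sin(14°) = 14.5830*0.24192 = 3.5279

14.1498 + 3.5279i


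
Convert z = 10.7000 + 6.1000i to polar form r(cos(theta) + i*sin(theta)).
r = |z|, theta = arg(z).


r = sqrt(114.49+37.21) = sqrt(151.7) = 12.3167
theta = atan2(6.1, 10.7) = 29.6872 degrees

r = 12.3167, theta = 29.6872 degrees


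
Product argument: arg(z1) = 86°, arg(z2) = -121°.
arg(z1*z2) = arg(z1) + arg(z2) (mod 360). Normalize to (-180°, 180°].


arg(z1*z2) = 86° - 121° = -35°
Normalized to (-180°, 180°]: -35°

-35°


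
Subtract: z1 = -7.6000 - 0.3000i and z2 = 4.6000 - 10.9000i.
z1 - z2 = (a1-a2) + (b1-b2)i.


Real: -7.6 - 4.6 = -12.2
Imag: -0.3 + 10.9 = 10.6

-12.2000 + 10.6000i


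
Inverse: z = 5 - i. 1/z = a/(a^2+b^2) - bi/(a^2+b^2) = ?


|z|^2 = 25+1 = 26
1/z = (5 + 1i)/26

1/z = 0.1923 + 0.0385i


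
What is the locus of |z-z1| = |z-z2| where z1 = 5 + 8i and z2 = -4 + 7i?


Equal distances means the locus is the perpendicular bisector of z1 and z2.
Midpoint = ((5+(-4))/2, (8+7)/2) = (0.5000, 7.5000)

Perpendicular bisector through (0.5000, 7.5000)


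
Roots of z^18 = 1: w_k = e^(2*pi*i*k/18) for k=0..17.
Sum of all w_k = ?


The sum of all 18th roots of unity is 0.
Geometric series: (1 - w^18)/(1 - w) = (1-1)/(1-w) = 0 since w^18 = 1, w ≠ 1.
Alternatively: coefficient of z^17 in z^18 - 1 is 0.

0


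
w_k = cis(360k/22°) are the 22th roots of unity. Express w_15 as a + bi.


Angle = 360*15/22 = 245.4545°
a = cos(245.4545°) = -0.4154
b = sin(245.4545°) = -0.9096

-0.4154 - 0.9096i


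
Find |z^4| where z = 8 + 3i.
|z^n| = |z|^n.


|z| = sqrt(64+9) = sqrt(73) = 8.5440
|z^4| = |z|^4 = (sqrt(73))^4 = 73^2 = 5329

|z^4| = 5329


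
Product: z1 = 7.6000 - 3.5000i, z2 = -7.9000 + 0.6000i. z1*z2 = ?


Real = 7.6*(-7.9) - (-3.5)*0.6 = -60.04 - (-2.1) = -57.94
Imag = 7.6*0.6 - (7.9)*(-3.5) = 4.56 + 27.65 = 32.21

-57.9400 + 32.2100i


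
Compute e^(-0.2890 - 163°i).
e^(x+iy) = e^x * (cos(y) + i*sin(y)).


e^-0.2890 = 0.7490
cos(-163°) = -0.9563
sin(-163°) = -0.2924
Real = 0.7490*(-0.9563) = -0.7163
Imag = 0.7490*(-0.2924) = -0.2190

-0.7163 - 0.2190i


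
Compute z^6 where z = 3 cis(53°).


r^6 = 3^6 = 729
n*theta = 6*53° = 318° = 318° (mod 360)
a = 729*cos(318°) = 541.7526
b = 729*sin(318°) = -487.7962

729 cis(318°) = 541.7526 - 487.7962i


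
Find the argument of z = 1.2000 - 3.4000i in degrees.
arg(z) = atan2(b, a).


Re = 1.2, Im = -3.4
arg = atan2(-3.4, 1.2) = -70.5600 degrees

arg(z) = -70.5600 degrees


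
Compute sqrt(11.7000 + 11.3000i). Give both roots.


|z| = sqrt(136.89+127.69) = 16.2659
sqrt((|z|+a)/2) = sqrt((16.2659+11.7)/2) = sqrt(13.9830) = 3.7394
sqrt((|z|-a)/2) = sqrt((16.2659-11.7)/2) = sqrt(2.2830) = 1.5109

±(3.7394 + 1.5109i) i.e. 3.7394 + 1.5109i and -3.7394 - 1.5109i


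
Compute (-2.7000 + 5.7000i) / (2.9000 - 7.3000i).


Conjugate of z2 = 2.9000 + 7.3000i
Numerator: (-2.7000 + 5.7000i)(2.9000 + 7.3000i) = -49.4400 - 3.1800i
Denominator: 2.9^2 + (-7.3)^2 = 61.7
Result = (-49.4400 - 3.1800i)/61.7

-0.8013 - 0.0515i


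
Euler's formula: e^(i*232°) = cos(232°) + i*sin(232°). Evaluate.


cos(232°) = -0.6157
sin(232°) = -0.7880

e^(i*232°) = -0.6157 - 0.7880i


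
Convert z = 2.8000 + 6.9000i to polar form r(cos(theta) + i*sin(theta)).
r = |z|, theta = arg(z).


r = sqrt(7.84+47.61) = sqrt(55.45) = 7.4465
theta = atan2(6.9, 2.8) = 67.9128 degrees

r = 7.4465, theta = 67.9128 degrees


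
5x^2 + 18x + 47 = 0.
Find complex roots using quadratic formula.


disc = 18^2 - 4*5*47 = 324 - 940 = -616
sqrt(|disc|) = sqrt(616) = 24.8193
Real part = -18/(2*5) = -1.8000
Imag part = 24.8193/(2*5) = 2.4819

-1.8000 ± 2.4819i


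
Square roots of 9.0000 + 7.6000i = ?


|z| = sqrt(81+57.76) = 11.7796
sqrt((|z|+a)/2) = sqrt((11.7796+9)/2) = sqrt(10.3898) = 3.2233
sqrt((|z|-a)/2) = sqrt((11.7796-9)/2) = sqrt(1.3898) = 1.1789

±(3.2233 + 1.1789i) i.e. 3.2233 + 1.1789i and -3.2233 - 1.1789i


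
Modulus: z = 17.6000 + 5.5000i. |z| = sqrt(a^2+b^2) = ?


|z| = sqrt(17.6^2 + 5.5^2) = sqrt(309.76 + 30.25) = sqrt(340.01) = 18.4394

|z| = 18.4394


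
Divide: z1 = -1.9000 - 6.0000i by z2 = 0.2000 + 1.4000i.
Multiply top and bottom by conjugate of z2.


Conjugate of z2 = 0.2000 - 1.4000i
Numerator: (-1.9000 - 6.0000i)(0.2000 - 1.4000i) = -8.7800 + 1.4600i
Denominator: 0.2^2 + 1.4^2 = 2
Result = (-8.7800 + 1.4600i)/2

-4.3900 + 0.7300i


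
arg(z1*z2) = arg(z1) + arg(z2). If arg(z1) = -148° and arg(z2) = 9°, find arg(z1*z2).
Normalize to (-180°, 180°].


arg(z1*z2) = -148° + 9° = -139°
Normalized to (-180°, 180°]: -139°

-139°


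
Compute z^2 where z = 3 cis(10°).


r^2 = 3^2 = 9
n*theta = 2*10° = 20° = 20° (mod 360)
a = 9*cos(20°) = 8.4572
b = 9*sin(20°) = 3.0782

9 cis(20°) = 8.4572 + 3.0782i


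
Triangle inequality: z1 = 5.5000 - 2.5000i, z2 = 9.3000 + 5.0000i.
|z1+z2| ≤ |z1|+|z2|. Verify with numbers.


|z1| = sqrt(5.5^2 + (-2.5)^2) = sqrt(36.5) = 6.0415
|z2| = sqrt(9.3^2 + 5^2) = sqrt(111.49) = 10.5589
z1+z2 = 14.8000 + 2.5000i
|z1+z2| = sqrt(225.29) = 15.0097
|z1|+|z2| = 6.0415 + 10.5589 = 16.6004

|z1+z2| = 15.0097 ≤ |z1|+|z2| = 16.6004 (verified)


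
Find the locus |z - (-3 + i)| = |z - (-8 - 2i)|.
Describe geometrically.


Equal distances means the locus is the perpendicular bisector of z1 and z2.
Midpoint = ((-3+(-8))/2, (1+(-2))/2) = (-5.5000, -0.5000)

Perpendicular bisector through (-5.5000, -0.5000)


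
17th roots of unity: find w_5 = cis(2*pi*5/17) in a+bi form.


Angle = 360*5/17 = 105.8824°
a = cos(105.8824°) = -0.2737
b = sin(105.8824°) = 0.9618

-0.2737 + 0.9618i


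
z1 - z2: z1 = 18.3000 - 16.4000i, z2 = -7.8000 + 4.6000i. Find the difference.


Real: 18.3 + 7.8 = 26.1
Imag: -16.4 - 4.6 = -21

26.1000 - 21.0000i


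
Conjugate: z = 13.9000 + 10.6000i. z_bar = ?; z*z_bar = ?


z_bar = 13.9000 - 10.6000i
z*z_bar = 13.9^2 + 10.6^2 = 193.21 + 112.36 = 305.57

z_bar = 13.9000 - 10.6000i, z*z_bar = 305.57


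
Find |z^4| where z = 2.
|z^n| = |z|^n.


|z| = sqrt(4+0) = sqrt(4) = 2
|z^4| = |z|^4 = 2^4 = 16

|z^4| = 16


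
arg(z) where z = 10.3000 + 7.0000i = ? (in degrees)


Re = 10.3, Im = 7
arg = atan2(7, 10.3) = 34.2005 degrees

arg(z) = 34.2005 degrees


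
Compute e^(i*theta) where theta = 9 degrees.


cos(9°) = 0.9877
sin(9°) = 0.1564

e^(i*9°) = 0.9877 + 0.1564i


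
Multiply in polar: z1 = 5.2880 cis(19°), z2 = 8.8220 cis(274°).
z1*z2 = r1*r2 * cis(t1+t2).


r = 5.2880 * 8.8220 = 46.6507
theta = 19° + 274° = 293° = 293° (mod 360)

46.6507 cis(293°)


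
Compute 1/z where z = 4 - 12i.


|z|^2 = 16+144 = 160
1/z = (4 + 12i)/160

1/z = 0.0250 + 0.0750i


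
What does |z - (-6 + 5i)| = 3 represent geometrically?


|z - z0| = r is a circle with center z0 and radius r.
Center = (-6, 5), radius = 3

Circle with center (-6, 5) and radius 3


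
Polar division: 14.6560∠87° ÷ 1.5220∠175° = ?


r = 14.6560 / 1.5220 = 9.6294
theta = 87° - 175° = -88° = 272° (mod 360)

9.6294 cis(272°)


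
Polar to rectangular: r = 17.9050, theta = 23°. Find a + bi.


a = 17.9050*cos(23°) = 17.9050*0.9205 = 16.4816
b = 17.9050*sin(23°) = 17.9050*0.39073 = 6.9960

16.4816 + 6.9960i


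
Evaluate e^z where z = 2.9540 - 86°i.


e^2.9540 = 19.1825
cos(-86°) = 0.069756
sin(-86°) = -0.997564
Real = 19.1825*0.069756 = 1.3381
Imag = 19.1825*(-0.997564) = -19.1358

1.3381 - 19.1358i


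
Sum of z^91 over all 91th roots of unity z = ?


The roots are w_k = w^k with w = e^(2*pi*i/91), and (w^k)^91 = (w^91)^k.
So S = 1 + u + u^2 + ... + u^(90) with u = w^91.
91 = 1*91 + 0, so 91 is a multiple of 91 and u = (w^91)^1 = 1.
Every one of the 91 terms equals 1: S = 91

S = 91


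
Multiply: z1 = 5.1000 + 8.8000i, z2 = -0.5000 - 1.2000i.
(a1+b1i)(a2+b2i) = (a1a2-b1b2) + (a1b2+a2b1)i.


Real = 5.1*(-0.5) - 8.8*(-1.2) = -2.55 - (-10.56) = 8.01
Imag = 5.1*(-1.2) - (0.5)*8.8 = -6.12 - (4.4) = -10.52

8.0100 - 10.5200i


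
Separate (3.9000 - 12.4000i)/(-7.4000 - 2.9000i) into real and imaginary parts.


Multiply by conjugate: (3.9000 - 12.4000i)(-7.4000 + 2.9000i) / ((-7.4)^2 + (-2.9)^2)
Numerator real = 3.9*(-7.4) - (12.4)*(-2.9) = 7.1
Numerator imag = -12.4*(-7.4) - 3.9*(-2.9) = 103.07
Denominator = 63.17
Re(z) = 7.1/63.17 = 0.1124
Im(z) = 103.07/63.17 = 1.6316

Re(z) = 0.1124, Im(z) = 1.6316


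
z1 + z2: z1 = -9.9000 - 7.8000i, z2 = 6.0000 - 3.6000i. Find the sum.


Real: -9.9 + 6 = -3.9
Imag: -7.8 - 3.6 = -11.4

-3.9000 - 11.4000i


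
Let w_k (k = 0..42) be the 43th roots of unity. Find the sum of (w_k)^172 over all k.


The roots are w_k = w^k with w = e^(2*pi*i/43), and (w^k)^172 = (w^172)^k.
So S = 1 + u + u^2 + ... + u^(42) with u = w^172.
172 = 4*43 + 0, so 172 is a multiple of 43 and u = (w^43)^4 = 1.
Every one of the 43 terms equals 1: S = 43

S = 43


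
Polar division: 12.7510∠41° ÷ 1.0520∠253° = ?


r = 12.7510 / 1.0520 = 12.1207
theta = 41° - 253° = -212° = 148° (mod 360)

12.1207 cis(148°)


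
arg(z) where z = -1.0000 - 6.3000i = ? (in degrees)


Re = -1, Im = -6.3
arg = atan2(-6.3, -1) = -99.0193 degrees

arg(z) = -99.0193 degrees


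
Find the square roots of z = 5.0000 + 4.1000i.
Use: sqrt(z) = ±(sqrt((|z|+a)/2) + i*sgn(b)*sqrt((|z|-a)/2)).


|z| = sqrt(25+16.81) = 6.4661
sqrt((|z|+a)/2) = sqrt((6.4661+5)/2) = sqrt(5.7330) = 2.3944
sqrt((|z|-a)/2) = sqrt((6.4661-5)/2) = sqrt(0.7330) = 0.8562

±(2.3944 + 0.8562i) i.e. 2.3944 + 0.8562i and -2.3944 - 0.8562i


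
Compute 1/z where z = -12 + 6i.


|z|^2 = 144+36 = 180
1/z = (-12 - 6i)/180

1/z = -0.0667 - 0.0333i


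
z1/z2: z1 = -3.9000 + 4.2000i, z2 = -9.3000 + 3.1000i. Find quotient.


Conjugate of z2 = -9.3000 - 3.1000i
Numerator: (-3.9000 + 4.2000i)(-9.3000 - 3.1000i) = 49.2900 - 26.9700i
Denominator: (-9.3)^2 + 3.1^2 = 96.1
Result = (49.2900 - 26.9700i)/96.1

0.5129 - 0.2806i


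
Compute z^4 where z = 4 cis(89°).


r^4 = 4^4 = 256
n*theta = 4*89° = 356° = 356° (mod 360)
a = 256*cos(356°) = 255.3764
b = 256*sin(356°) = -17.8577

256 cis(356°) = 255.3764 - 17.8577i


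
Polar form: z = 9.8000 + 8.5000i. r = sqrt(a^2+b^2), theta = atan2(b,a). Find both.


r = sqrt(96.04+72.25) = sqrt(168.29) = 12.9727
theta = atan2(8.5, 9.8) = 40.9366 degrees

r = 12.9727, theta = 40.9366 degrees


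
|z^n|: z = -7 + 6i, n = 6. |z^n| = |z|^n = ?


|z| = sqrt(49+36) = sqrt(85) = 9.2195
|z^6| = |z|^6 = (sqrt(85))^6 = 85^3 = 614125

|z^6| = 614125


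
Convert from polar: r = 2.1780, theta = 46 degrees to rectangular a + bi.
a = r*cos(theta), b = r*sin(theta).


a = 2.1780*cos(46°) = 2.1780*0.69466 = 1.5130
b = 2.1780*sin(46°) = 2.1780*0.71934 = 1.5667

1.5130 + 1.5667i


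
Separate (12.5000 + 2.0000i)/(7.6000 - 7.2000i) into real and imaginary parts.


Multiply by conjugate: (12.5000 + 2.0000i)(7.6000 + 7.2000i) / (7.6^2 + (-7.2)^2)
Numerator real = 12.5*7.6 + 2*(-7.2) = 80.6
Numerator imag = 2*7.6 - 12.5*(-7.2) = 105.2
Denominator = 109.6
Re(z) = 80.6/109.6 = 0.7354
Im(z) = 105.2/109.6 = 0.9599

Re(z) = 0.7354, Im(z) = 0.9599


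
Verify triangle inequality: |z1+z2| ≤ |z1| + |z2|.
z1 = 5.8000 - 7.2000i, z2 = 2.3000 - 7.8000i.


|z1| = sqrt(5.8^2 + (-7.2)^2) = sqrt(85.48) = 9.2455
|z2| = sqrt(2.3^2 + (-7.8)^2) = sqrt(66.13) = 8.1320
z1+z2 = 8.1000 - 15.0000i
|z1+z2| = sqrt(290.61) = 17.0473
|z1|+|z2| = 9.2455 + 8.1320 = 17.3775

|z1+z2| = 17.0473 ≤ |z1|+|z2| = 17.3775 (verified)


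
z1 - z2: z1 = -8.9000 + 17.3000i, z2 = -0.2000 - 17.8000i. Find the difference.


Real: -8.9 + 0.2 = -8.7
Imag: 17.3 + 17.8 = 35.1

-8.7000 + 35.1000i


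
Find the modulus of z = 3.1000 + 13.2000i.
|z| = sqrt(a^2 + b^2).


|z| = sqrt(3.1^2 + 13.2^2) = sqrt(9.61 + 174.24) = sqrt(183.85) = 13.5591

|z| = 13.5591


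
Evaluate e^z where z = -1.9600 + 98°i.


e^-1.9600 = 0.1409
cos(98°) = -0.1392
sin(98°) = 0.9903
Real = 0.1409*(-0.1392) = -0.0196
Imag = 0.1409*0.9903 = 0.1395

-0.0196 + 0.1395i


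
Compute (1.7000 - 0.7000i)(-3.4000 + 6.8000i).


Real = 1.7*(-3.4) - (-0.7)*6.8 = -5.78 - (-4.76) = -1.02
Imag = 1.7*6.8 - (3.4)*(-0.7) = 11.56 + 2.38 = 13.94

-1.0200 + 13.9400i


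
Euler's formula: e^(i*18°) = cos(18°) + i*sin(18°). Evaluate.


cos(18°) = 0.9511
sin(18°) = 0.3090

e^(i*18°) = 0.9511 + 0.3090i


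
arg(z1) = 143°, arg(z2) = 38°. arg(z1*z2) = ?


arg(z1*z2) = 143° + 38° = 181°
Normalized to (-180°, 180°]: -179°

-179°


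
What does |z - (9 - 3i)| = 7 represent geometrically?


|z - z0| = r is a circle with center z0 and radius r.
Center = (9, -3), radius = 7

Circle with center (9, -3) and radius 7


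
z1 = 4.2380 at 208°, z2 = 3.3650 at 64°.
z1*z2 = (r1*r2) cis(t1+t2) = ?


r = 4.2380 * 3.3650 = 14.2609
theta = 208° + 64° = 272° = 272° (mod 360)

14.2609 cis(272°)


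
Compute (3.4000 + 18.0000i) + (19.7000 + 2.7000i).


Real: 3.4 + 19.7 = 23.1
Imag: 18 + 2.7 = 20.7

23.1000 + 20.7000i


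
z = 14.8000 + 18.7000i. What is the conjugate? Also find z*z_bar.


z_bar = 14.8000 - 18.7000i
z*z_bar = 14.8^2 + 18.7^2 = 219.04 + 349.69 = 568.73

z_bar = 14.8000 - 18.7000i, z*z_bar = 568.73


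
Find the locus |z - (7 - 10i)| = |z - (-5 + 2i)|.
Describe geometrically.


Equal distances means the locus is the perpendicular bisector of z1 and z2.
Midpoint = ((7+(-5))/2, (-10+2)/2) = (1.0000, -4.0000)

Perpendicular bisector through (1.0000, -4.0000)


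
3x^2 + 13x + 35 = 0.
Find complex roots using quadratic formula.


disc = 13^2 - 4*3*35 = 169 - 420 = -251
sqrt(|disc|) = sqrt(251) = 15.8430
Real part = -13/(2*3) = -2.1667
Imag part = 15.8430/(2*3) = 2.6405

-2.1667 ± 2.6405i


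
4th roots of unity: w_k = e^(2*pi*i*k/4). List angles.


The 4th roots of unity are cis(360k/4°) for k=0..3
Angle step = 360/4 = 90°
Primitive root: cis(90°)
Primitive root = 0 + 1.0000i

4 roots at angles: 0°, 90°, 180°, 270°


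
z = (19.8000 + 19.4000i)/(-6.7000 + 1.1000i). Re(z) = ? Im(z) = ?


Multiply by conjugate: (19.8000 + 19.4000i)(-6.7000 - 1.1000i) / ((-6.7)^2 + 1.1^2)
Numerator real = 19.8*(-6.7) + 19.4*1.1 = -111.32
Numerator imag = 19.4*(-6.7) - 19.8*1.1 = -151.76
Denominator = 46.1
Re(z) = -111.32/46.1 = -2.4148
Im(z) = -151.76/46.1 = -3.2920

Re(z) = -2.4148, Im(z) = -3.2920


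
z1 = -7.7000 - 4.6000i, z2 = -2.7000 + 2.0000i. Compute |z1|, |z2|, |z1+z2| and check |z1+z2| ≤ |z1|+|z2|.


|z1| = sqrt((-7.7)^2 + (-4.6)^2) = sqrt(80.45) = 8.9694
|z2| = sqrt((-2.7)^2 + 2^2) = sqrt(11.29) = 3.3601
z1+z2 = -10.4000 - 2.6000i
|z1+z2| = sqrt(114.92) = 10.7201
|z1|+|z2| = 8.9694 + 3.3601 = 12.3295

|z1+z2| = 10.7201 ≤ |z1|+|z2| = 12.3295 (verified)


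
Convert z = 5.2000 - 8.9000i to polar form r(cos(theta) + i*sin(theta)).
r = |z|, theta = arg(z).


r = sqrt(27.04+79.21) = sqrt(106.25) = 10.3078
theta = atan2(-8.9, 5.2) = -59.7036 degrees

r = 10.3078, theta = -59.7036 degrees


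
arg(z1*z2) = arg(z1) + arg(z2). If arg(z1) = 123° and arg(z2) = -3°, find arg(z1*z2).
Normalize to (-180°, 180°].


arg(z1*z2) = 123° - 3° = 120°
Normalized to (-180°, 180°]: 120°

120°


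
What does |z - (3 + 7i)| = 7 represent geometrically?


|z - z0| = r is a circle with center z0 and radius r.
Center = (3, 7), radius = 7

Circle with center (3, 7) and radius 7


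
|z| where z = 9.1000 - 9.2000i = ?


|z| = sqrt(9.1^2 + (-9.2)^2) = sqrt(82.81 + 84.64) = sqrt(167.45) = 12.9402

|z| = 12.9402


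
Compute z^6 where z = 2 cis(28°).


r^6 = 2^6 = 64
n*theta = 6*28° = 168° = 168° (mod 360)
a = 64*cos(168°) = -62.6014
b = 64*sin(168°) = 13.3063

64 cis(168°) = -62.6014 + 13.3063i


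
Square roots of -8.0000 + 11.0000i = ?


|z| = sqrt(64+121) = 13.6015
sqrt((|z|+a)/2) = sqrt((13.6015+(-8))/2) = sqrt(2.8007) = 1.6735
sqrt((|z|-a)/2) = sqrt((13.6015-(-8))/2) = sqrt(10.8007) = 3.2864

±(1.6735 + 3.2864i) i.e. 1.6735 + 3.2864i and -1.6735 - 3.2864i


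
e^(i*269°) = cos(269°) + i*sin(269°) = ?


cos(269°) = -0.0175
sin(269°) = -0.9998

e^(i*269°) = -0.0175 - 0.9998i


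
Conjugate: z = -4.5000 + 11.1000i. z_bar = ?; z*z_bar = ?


z_bar = -4.5000 - 11.1000i
z*z_bar = (-4.5)^2 + 11.1^2 = 20.25 + 123.21 = 143.46

z_bar = -4.5000 - 11.1000i, z*z_bar = 143.46


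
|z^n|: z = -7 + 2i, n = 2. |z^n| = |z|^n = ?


|z| = sqrt(49+4) = sqrt(53) = 7.2801
|z^2| = |z|^2 = (sqrt(53))^2 = 53

|z^2| = 53


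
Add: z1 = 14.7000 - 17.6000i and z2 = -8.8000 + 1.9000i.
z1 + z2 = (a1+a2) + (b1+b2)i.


Real: 14.7 - 8.8 = 5.9
Imag: -17.6 + 1.9 = -15.7

5.9000 - 15.7000i


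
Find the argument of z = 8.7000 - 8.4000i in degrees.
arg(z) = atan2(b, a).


Re = 8.7, Im = -8.4
arg = atan2(-8.4, 8.7) = -43.9949 degrees

arg(z) = -43.9949 degrees


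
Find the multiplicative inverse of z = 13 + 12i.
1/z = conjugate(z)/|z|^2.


|z|^2 = 169+144 = 313
1/z = (13 - 12i)/313

1/z = 0.0415 - 0.0383i


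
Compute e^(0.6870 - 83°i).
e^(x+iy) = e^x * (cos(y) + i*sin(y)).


e^0.6870 = 1.9877
cos(-83°) = 0.12187
sin(-83°) = -0.99255
Real = 1.9877*0.12187 = 0.2422
Imag = 1.9877*(-0.99255) = -1.9729

0.2422 - 1.9729i


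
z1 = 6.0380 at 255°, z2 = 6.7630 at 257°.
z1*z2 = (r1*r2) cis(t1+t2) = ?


r = 6.0380 * 6.7630 = 40.8350
theta = 255° + 257° = 512° = 152° (mod 360)

40.8350 cis(152°)


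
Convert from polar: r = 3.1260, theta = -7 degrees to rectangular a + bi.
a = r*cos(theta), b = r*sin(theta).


a = 3.1260*cos(-7°) = 3.1260*0.99255 = 3.1027
b = 3.1260*sin(-7°) = 3.1260*(-0.12187) = -0.3810

3.1027 - 0.3810i


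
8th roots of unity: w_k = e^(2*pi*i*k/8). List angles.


The 8th roots of unity are cis(360k/8°) for k=0..7
Angle step = 360/8 = 45°
Primitive root: cis(45°)
Primitive root = 0.7071 + 0.7071i

8 roots at angles: 0°, 45°, 90°, 135°, 180°, 225°, 270°, 315°


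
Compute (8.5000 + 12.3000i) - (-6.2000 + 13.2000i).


Real: 8.5 + 6.2 = 14.7
Imag: 12.3 - 13.2 = -0.9

14.7000 - 0.9000i


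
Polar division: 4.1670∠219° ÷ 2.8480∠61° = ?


r = 4.1670 / 2.8480 = 1.4631
theta = 219° - 61° = 158° = 158° (mod 360)

1.4631 cis(158°)


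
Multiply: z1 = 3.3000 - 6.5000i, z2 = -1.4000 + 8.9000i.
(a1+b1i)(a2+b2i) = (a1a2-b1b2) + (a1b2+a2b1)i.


Real = 3.3*(-1.4) - (-6.5)*8.9 = -4.62 - (-57.85) = 53.23
Imag = 3.3*8.9 - (1.4)*(-6.5) = 29.37 + 9.1 = 38.47

53.2300 + 38.4700i


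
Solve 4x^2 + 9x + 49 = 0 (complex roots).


disc = 9^2 - 4*4*49 = 81 - 784 = -703
sqrt(|disc|) = sqrt(703) = 26.5141
Real part = -9/(2*4) = -1.1250
Imag part = 26.5141/(2*4) = 3.3143

-1.1250 ± 3.3143i


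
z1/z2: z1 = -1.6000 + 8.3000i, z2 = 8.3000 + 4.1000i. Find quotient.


Conjugate of z2 = 8.3000 - 4.1000i
Numerator: (-1.6000 + 8.3000i)(8.3000 - 4.1000i) = 20.7500 + 75.4500i
Denominator: 8.3^2 + 4.1^2 = 85.7
Result = (20.7500 + 75.4500i)/85.7

0.2421 + 0.8804i


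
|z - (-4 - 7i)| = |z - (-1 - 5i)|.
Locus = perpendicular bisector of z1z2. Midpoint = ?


Equal distances means the locus is the perpendicular bisector of z1 and z2.
Midpoint = ((-4+(-1))/2, (-7+(-5))/2) = (-2.5000, -6.0000)

Perpendicular bisector through (-2.5000, -6.0000)


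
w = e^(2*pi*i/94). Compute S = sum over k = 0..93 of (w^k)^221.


The roots are w_k = w^k with w = e^(2*pi*i/94), and (w^k)^221 = (w^221)^k.
So S = 1 + u + u^2 + ... + u^(93) with u = w^221.
221 = 2*94 + 33, so 221 is not a multiple of 94: u = (w^94)^2 * w^33 = w^33 ≠ 1 (w is a primitive 94th root), while u^94 = (w^94)^221 = 1.
Geometric series: S = (1 - u^94)/(1 - u) = (1 - 1)/(1 - u) = 0

S = 0


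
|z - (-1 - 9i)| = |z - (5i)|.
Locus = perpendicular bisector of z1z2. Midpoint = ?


Equal distances means the locus is the perpendicular bisector of z1 and z2.
Midpoint = ((-1+0)/2, (-9+5)/2) = (-0.5000, -2.0000)

Perpendicular bisector through (-0.5000, -2.0000)


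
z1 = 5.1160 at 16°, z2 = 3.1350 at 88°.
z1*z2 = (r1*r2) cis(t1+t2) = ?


r = 5.1160 * 3.1350 = 16.0387
theta = 16° + 88° = 104° = 104° (mod 360)

16.0387 cis(104°)


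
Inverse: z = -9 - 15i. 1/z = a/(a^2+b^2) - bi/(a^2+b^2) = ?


|z|^2 = 81+225 = 306
1/z = (-9 + 15i)/306

1/z = -0.0294 + 0.0490i


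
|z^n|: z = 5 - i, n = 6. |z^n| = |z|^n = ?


|z| = sqrt(25+1) = sqrt(26) = 5.0990
|z^6| = |z|^6 = (sqrt(26))^6 = 26^3 = 17576

|z^6| = 17576


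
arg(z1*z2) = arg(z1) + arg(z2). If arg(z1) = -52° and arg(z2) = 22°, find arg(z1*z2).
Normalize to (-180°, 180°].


arg(z1*z2) = -52° + 22° = -30°
Normalized to (-180°, 180°]: -30°

-30°


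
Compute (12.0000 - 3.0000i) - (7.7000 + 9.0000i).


Real: 12 - 7.7 = 4.3
Imag: -3 - 9 = -12

4.3000 - 12.0000i


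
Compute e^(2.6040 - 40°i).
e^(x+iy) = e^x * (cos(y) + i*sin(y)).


e^2.6040 = 13.5177
cos(-40°) = 0.766044
sin(-40°) = -0.64279
Real = 13.5177*0.766044 = 10.3552
Imag = 13.5177*(-0.64279) = -8.6890

10.3552 - 8.6890i


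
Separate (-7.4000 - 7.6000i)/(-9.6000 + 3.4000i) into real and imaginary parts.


Multiply by conjugate: (-7.4000 - 7.6000i)(-9.6000 - 3.4000i) / ((-9.6)^2 + 3.4^2)
Numerator real = -7.4*(-9.6) - (7.6)*3.4 = 45.2
Numerator imag = -7.6*(-9.6) - (-7.4)*3.4 = 98.12
Denominator = 103.72
Re(z) = 45.2/103.72 = 0.4358
Im(z) = 98.12/103.72 = 0.9460

Re(z) = 0.4358, Im(z) = 0.9460


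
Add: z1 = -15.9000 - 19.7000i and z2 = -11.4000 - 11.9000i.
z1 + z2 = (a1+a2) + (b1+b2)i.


Real: -15.9 - 11.4 = -27.3
Imag: -19.7 - 11.9 = -31.6

-27.3000 - 31.6000i


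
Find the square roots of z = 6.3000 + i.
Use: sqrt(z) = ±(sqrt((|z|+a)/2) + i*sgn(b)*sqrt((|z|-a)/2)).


|z| = sqrt(39.69+1) = 6.3789
sqrt((|z|+a)/2) = sqrt((6.3789+6.3)/2) = sqrt(6.3394) = 2.5178
sqrt((|z|-a)/2) = sqrt((6.3789-6.3)/2) = sqrt(0.0394) = 0.1986

±(2.5178 + 0.1986i) i.e. 2.5178 + 0.1986i and -2.5178 - 0.1986i


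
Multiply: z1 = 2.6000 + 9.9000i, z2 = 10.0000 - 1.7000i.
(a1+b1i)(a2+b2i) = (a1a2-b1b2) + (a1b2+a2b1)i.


Real = 2.6*10 - 9.9*(-1.7) = 26 - (-16.83) = 42.83
Imag = 2.6*(-1.7) + 10*9.9 = -4.42 + 99 = 94.58

42.8300 + 94.5800i


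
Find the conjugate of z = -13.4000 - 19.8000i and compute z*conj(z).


z_bar = -13.4000 + 19.8000i
z*z_bar = (-13.4)^2 + (-19.8)^2 = 179.56 + 392.04 = 571.6

z_bar = -13.4000 + 19.8000i, z*z_bar = 571.6


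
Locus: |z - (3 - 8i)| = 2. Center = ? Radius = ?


|z - z0| = r is a circle with center z0 and radius r.
Center = (3, -8), radius = 2

Circle with center (3, -8) and radius 2


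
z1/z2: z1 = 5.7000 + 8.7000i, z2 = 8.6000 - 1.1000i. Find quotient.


Conjugate of z2 = 8.6000 + 1.1000i
Numerator: (5.7000 + 8.7000i)(8.6000 + 1.1000i) = 39.4500 + 81.0900i
Denominator: 8.6^2 + (-1.1)^2 = 75.17
Result = (39.4500 + 81.0900i)/75.17

0.5248 + 1.0788i


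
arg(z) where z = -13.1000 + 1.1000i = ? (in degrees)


Re = -13.1, Im = 1.1
arg = atan2(1.1, -13.1) = 175.2002 degrees

arg(z) = 175.2002 degrees


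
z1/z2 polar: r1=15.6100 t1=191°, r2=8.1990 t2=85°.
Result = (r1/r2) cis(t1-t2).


r = 15.6100 / 8.1990 = 1.9039
theta = 191° - 85° = 106° = 106° (mod 360)

1.9039 cis(106°)


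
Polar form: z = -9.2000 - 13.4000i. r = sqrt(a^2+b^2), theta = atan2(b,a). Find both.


r = sqrt(84.64+179.56) = sqrt(264.2) = 16.2542
theta = atan2(-13.4, -9.2) = -124.4722 degrees

r = 16.2542, theta = -124.4722 degrees


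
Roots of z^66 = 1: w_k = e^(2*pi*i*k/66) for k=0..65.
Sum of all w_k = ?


The sum of all 66th roots of unity is 0.
Geometric series: (1 - w^66)/(1 - w) = (1-1)/(1-w) = 0 since w^66 = 1, w ≠ 1.
Alternatively: coefficient of z^65 in z^66 - 1 is 0.

0


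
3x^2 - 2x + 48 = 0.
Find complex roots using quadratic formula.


disc = (-2)^2 - 4*3*48 = 4 - 576 = -572
sqrt(|disc|) = sqrt(572) = 23.9165
Real part = 2/(2*3) = 0.3333
Imag part = 23.9165/(2*3) = 3.9861

0.3333 ± 3.9861i


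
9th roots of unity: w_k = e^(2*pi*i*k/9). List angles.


The 9th roots of unity are cis(360k/9°) for k=0..8
Angle step = 360/9 = 40°
Primitive root: cis(40°)
Primitive root = 0.7660 + 0.6428i

9 roots at angles: 0°, 40°, 80°, 120°, 160°, 200°, 240°, 280°, 320°


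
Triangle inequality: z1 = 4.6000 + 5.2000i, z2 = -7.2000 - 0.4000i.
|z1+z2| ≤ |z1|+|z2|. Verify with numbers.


|z1| = sqrt(4.6^2 + 5.2^2) = sqrt(48.2) = 6.9426
|z2| = sqrt((-7.2)^2 + (-0.4)^2) = sqrt(52) = 7.2111
z1+z2 = -2.6000 + 4.8000i
|z1+z2| = sqrt(29.8) = 5.4589
|z1|+|z2| = 6.9426 + 7.2111 = 14.1537

|z1+z2| = 5.4589 ≤ |z1|+|z2| = 14.1537 (verified)


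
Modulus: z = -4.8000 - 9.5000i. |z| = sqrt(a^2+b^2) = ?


|z| = sqrt((-4.8)^2 + (-9.5)^2) = sqrt(23.04 + 90.25) = sqrt(113.29) = 10.6438

|z| = 10.6438


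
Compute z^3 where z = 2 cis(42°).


r^3 = 2^3 = 8
n*theta = 3*42° = 126° = 126° (mod 360)
a = 8*cos(126°) = -4.7023
b = 8*sin(126°) = 6.4721

8 cis(126°) = -4.7023 + 6.4721i


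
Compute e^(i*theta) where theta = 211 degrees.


cos(211°) = -0.8572
sin(211°) = -0.5150

e^(i*211°) = -0.8572 - 0.5150i


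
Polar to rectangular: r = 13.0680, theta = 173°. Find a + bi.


a = 13.0680*cos(173°) = 13.0680*(-0.99255) = -12.9706
b = 13.0680*sin(173°) = 13.0680*0.12187 = 1.5926

-12.9706 + 1.5926i


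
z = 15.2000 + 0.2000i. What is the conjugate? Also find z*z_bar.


z_bar = 15.2000 - 0.2000i
z*z_bar = 15.2^2 + 0.2^2 = 231.04 + 0.04 = 231.08

z_bar = 15.2000 - 0.2000i, z*z_bar = 231.08


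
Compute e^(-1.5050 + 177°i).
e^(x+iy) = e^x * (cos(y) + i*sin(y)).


e^-1.5050 = 0.2220
cos(177°) = -0.9986
sin(177°) = 0.0523
Real = 0.2220*(-0.9986) = -0.2217
Imag = 0.2220*0.0523 = 0.0116

-0.2217 + 0.0116i


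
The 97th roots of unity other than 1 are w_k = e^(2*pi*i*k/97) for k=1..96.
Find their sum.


With w = e^(2*pi*i/97), all 97 of the 97th roots of unity w^0 = 1, w, ..., w^(96) sum to 0: 1 + w + ... + w^(96) = (1 - w^97)/(1 - w) = 0 since w^97 = 1, w ≠ 1.
Removing the root 1: w + w^2 + ... + w^(96) = 0 - 1 = -1

Sum = -1


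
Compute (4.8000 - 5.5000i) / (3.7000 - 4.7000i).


Conjugate of z2 = 3.7000 + 4.7000i
Numerator: (4.8000 - 5.5000i)(3.7000 + 4.7000i) = 43.6100 + 2.2100i
Denominator: 3.7^2 + (-4.7)^2 = 35.78
Result = (43.6100 + 2.2100i)/35.78

1.2188 + 0.0618i


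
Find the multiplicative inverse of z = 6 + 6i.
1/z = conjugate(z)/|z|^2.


|z|^2 = 36+36 = 72
1/z = (6 - 6i)/72

1/z = 0.0833 - 0.0833i


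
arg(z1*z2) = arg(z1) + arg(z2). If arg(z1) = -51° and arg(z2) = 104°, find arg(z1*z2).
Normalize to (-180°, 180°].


arg(z1*z2) = -51° + 104° = 53°
Normalized to (-180°, 180°]: 53°

53°


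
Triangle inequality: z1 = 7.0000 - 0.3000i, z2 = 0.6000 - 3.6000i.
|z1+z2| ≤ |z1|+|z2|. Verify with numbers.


|z1| = sqrt(7^2 + (-0.3)^2) = sqrt(49.09) = 7.0064
|z2| = sqrt(0.6^2 + (-3.6)^2) = sqrt(13.32) = 3.6497
z1+z2 = 7.6000 - 3.9000i
|z1+z2| = sqrt(72.97) = 8.5422
|z1|+|z2| = 7.0064 + 3.6497 = 10.6561

|z1+z2| = 8.5422 ≤ |z1|+|z2| = 10.6561 (verified)


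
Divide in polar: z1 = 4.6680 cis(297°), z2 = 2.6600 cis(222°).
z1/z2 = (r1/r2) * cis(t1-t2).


r = 4.6680 / 2.6600 = 1.7549
theta = 297° - 222° = 75° = 75° (mod 360)

1.7549 cis(75°)


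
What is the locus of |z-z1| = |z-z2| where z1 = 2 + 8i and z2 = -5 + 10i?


Equal distances means the locus is the perpendicular bisector of z1 and z2.
Midpoint = ((2+(-5))/2, (8+10)/2) = (-1.5000, 9.0000)

Perpendicular bisector through (-1.5000, 9.0000)


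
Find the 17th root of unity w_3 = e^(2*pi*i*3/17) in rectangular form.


Angle = 360*3/17 = 63.5294°
a = cos(63.5294°) = 0.4457
b = sin(63.5294°) = 0.8952

0.4457 + 0.8952i


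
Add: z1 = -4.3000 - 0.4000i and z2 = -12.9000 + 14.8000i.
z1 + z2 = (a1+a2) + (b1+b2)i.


Real: -4.3 - 12.9 = -17.2
Imag: -0.4 + 14.8 = 14.4

-17.2000 + 14.4000i


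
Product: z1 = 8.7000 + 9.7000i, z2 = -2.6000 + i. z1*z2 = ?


Real = 8.7*(-2.6) - 9.7*1 = -22.62 - 9.7 = -32.32
Imag = 8.7*1 - (2.6)*9.7 = 8.7 - (25.22) = -16.52

-32.3200 - 16.5200i


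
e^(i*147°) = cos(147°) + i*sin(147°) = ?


cos(147°) = -0.8387
sin(147°) = 0.5446

e^(i*147°) = -0.8387 + 0.5446i


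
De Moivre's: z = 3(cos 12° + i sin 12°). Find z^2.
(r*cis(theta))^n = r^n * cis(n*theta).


r^2 = 3^2 = 9
n*theta = 2*12° = 24° = 24° (mod 360)
a = 9*cos(24°) = 8.2219
b = 9*sin(24°) = 3.6606

9 cis(24°) = 8.2219 + 3.6606i


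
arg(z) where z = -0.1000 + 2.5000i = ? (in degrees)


Re = -0.1, Im = 2.5
arg = atan2(2.5, -0.1) = 92.2906 degrees

arg(z) = 92.2906 degrees


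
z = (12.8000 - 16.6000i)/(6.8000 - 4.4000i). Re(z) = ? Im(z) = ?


Multiply by conjugate: (12.8000 - 16.6000i)(6.8000 + 4.4000i) / (6.8^2 + (-4.4)^2)
Numerator real = 12.8*6.8 - (16.6)*(-4.4) = 160.08
Numerator imag = -16.6*6.8 - 12.8*(-4.4) = -56.56
Denominator = 65.6
Re(z) = 160.08/65.6 = 2.4402
Im(z) = -56.56/65.6 = -0.8622

Re(z) = 2.4402, Im(z) = -0.8622


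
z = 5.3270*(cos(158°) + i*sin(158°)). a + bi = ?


a = 5.3270*cos(158°) = 5.3270*(-0.92718) = -4.9391
b = 5.3270*sin(158°) = 5.3270*0.3746 = 1.9955

-4.9391 + 1.9955i


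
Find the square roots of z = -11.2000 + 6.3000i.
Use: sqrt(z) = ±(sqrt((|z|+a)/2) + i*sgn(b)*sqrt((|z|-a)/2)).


|z| = sqrt(125.44+39.69) = 12.8503
sqrt((|z|+a)/2) = sqrt((12.8503+(-11.2))/2) = sqrt(0.8251) = 0.9084
sqrt((|z|-a)/2) = sqrt((12.8503-(-11.2))/2) = sqrt(12.0251) = 3.4677

±(0.9084 + 3.4677i) i.e. 0.9084 + 3.4677i and -0.9084 - 3.4677i


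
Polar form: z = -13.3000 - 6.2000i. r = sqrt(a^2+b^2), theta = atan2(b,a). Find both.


r = sqrt(176.89+38.44) = sqrt(215.33) = 14.6741
theta = atan2(-6.2, -13.3) = -155.0067 degrees

r = 14.6741, theta = -155.0067 degrees


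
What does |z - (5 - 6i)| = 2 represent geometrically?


|z - z0| = r is a circle with center z0 and radius r.
Center = (5, -6), radius = 2

Circle with center (5, -6) and radius 2


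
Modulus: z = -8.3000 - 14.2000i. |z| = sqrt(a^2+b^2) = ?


|z| = sqrt((-8.3)^2 + (-14.2)^2) = sqrt(68.89 + 201.64) = sqrt(270.53) = 16.4478

|z| = 16.4478


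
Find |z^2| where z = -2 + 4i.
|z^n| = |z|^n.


|z| = sqrt(4+16) = sqrt(20) = 4.4721
|z^2| = |z|^2 = (sqrt(20))^2 = 20

|z^2| = 20


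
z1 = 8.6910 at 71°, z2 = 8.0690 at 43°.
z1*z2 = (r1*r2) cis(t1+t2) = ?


r = 8.6910 * 8.0690 = 70.1277
theta = 71° + 43° = 114° = 114° (mod 360)

70.1277 cis(114°)


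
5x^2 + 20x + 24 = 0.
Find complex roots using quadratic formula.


disc = 20^2 - 4*5*24 = 400 - 480 = -80
sqrt(|disc|) = sqrt(80) = 8.9443
Real part = -20/(2*5) = -2.0000
Imag part = 8.9443/(2*5) = 0.8944

-2.0000 ± 0.8944i


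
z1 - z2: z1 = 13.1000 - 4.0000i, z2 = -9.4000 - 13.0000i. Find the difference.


Real: 13.1 + 9.4 = 22.5
Imag: -4 + 13 = 9

22.5000 + 9.0000i


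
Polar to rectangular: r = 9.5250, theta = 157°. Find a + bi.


a = 9.5250*cos(157°) = 9.5250*(-0.9205) = -8.7678
b = 9.5250*sin(157°) = 9.5250*0.39073 = 3.7217

-8.7678 + 3.7217i


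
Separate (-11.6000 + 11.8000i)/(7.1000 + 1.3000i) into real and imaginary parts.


Multiply by conjugate: (-11.6000 + 11.8000i)(7.1000 - 1.3000i) / (7.1^2 + 1.3^2)
Numerator real = -11.6*7.1 + 11.8*1.3 = -67.02
Numerator imag = 11.8*7.1 - (-11.6)*1.3 = 98.86
Denominator = 52.1
Re(z) = -67.02/52.1 = -1.2864
Im(z) = 98.86/52.1 = 1.8975

Re(z) = -1.2864, Im(z) = 1.8975


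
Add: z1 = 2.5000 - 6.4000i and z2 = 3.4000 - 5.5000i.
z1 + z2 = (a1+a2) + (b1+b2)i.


Real: 2.5 + 3.4 = 5.9
Imag: -6.4 - 5.5 = -11.9

5.9000 - 11.9000i


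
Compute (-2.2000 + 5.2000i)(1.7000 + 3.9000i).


Real = -2.2*1.7 - 5.2*3.9 = -3.74 - 20.28 = -24.02
Imag = -2.2*3.9 + 1.7*5.2 = -8.58 + 8.84 = 0.26

-24.0200 + 0.2600i


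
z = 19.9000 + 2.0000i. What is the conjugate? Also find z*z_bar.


z_bar = 19.9000 - 2.0000i
z*z_bar = 19.9^2 + 2^2 = 396.01 + 4 = 400.01

z_bar = 19.9000 - 2.0000i, z*z_bar = 400.01


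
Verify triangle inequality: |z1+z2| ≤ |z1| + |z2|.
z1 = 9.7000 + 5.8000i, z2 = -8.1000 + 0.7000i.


|z1| = sqrt(9.7^2 + 5.8^2) = sqrt(127.73) = 11.3018
|z2| = sqrt((-8.1)^2 + 0.7^2) = sqrt(66.1) = 8.1302
z1+z2 = 1.6000 + 6.5000i
|z1+z2| = sqrt(44.81) = 6.6940
|z1|+|z2| = 11.3018 + 8.1302 = 19.4320

|z1+z2| = 6.6940 ≤ |z1|+|z2| = 19.4320 (verified)


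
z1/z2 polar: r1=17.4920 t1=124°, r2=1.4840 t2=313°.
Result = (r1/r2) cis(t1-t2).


r = 17.4920 / 1.4840 = 11.7871
theta = 124° - 313° = -189° = 171° (mod 360)

11.7871 cis(171°)


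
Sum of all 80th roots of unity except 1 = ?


With w = e^(2*pi*i/80), all 80 of the 80th roots of unity w^0 = 1, w, ..., w^(79) sum to 0: 1 + w + ... + w^(79) = (1 - w^80)/(1 - w) = 0 since w^80 = 1, w ≠ 1.
Removing the root 1: w + w^2 + ... + w^(79) = 0 - 1 = -1

Sum = -1


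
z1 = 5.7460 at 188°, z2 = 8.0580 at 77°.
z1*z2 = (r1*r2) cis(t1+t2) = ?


r = 5.7460 * 8.0580 = 46.3013
theta = 188° + 77° = 265° = 265° (mod 360)

46.3013 cis(265°)


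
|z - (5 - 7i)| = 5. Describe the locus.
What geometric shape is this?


|z - z0| = r is a circle with center z0 and radius r.
Center = (5, -7), radius = 5

Circle with center (5, -7) and radius 5


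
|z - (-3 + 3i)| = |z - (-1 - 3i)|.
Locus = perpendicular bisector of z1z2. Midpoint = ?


Equal distances means the locus is the perpendicular bisector of z1 and z2.
Midpoint = ((-3+(-1))/2, (3+(-3))/2) = (-2.0000, 0)

Perpendicular bisector through (-2.0000, 0)


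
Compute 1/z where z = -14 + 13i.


|z|^2 = 196+169 = 365
1/z = (-14 - 13i)/365

1/z = -0.0384 - 0.0356i


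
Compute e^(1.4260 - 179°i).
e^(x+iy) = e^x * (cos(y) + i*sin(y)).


e^1.4260 = 4.1620
cos(-179°) = -0.99985
sin(-179°) = -0.01745
Real = 4.1620*(-0.99985) = -4.1614
Imag = 4.1620*(-0.01745) = -0.0726

-4.1614 - 0.0726i


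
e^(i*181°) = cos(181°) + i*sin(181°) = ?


cos(181°) = -0.9998
sin(181°) = -0.0175

e^(i*181°) = -0.9998 - 0.0175i


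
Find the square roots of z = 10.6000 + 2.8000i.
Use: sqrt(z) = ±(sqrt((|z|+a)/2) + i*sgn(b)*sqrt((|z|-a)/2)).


|z| = sqrt(112.36+7.84) = 10.9636
sqrt((|z|+a)/2) = sqrt((10.9636+10.6)/2) = sqrt(10.7818) = 3.2836
sqrt((|z|-a)/2) = sqrt((10.9636-10.6)/2) = sqrt(0.1818) = 0.4264

±(3.2836 + 0.4264i) i.e. 3.2836 + 0.4264i and -3.2836 - 0.4264i


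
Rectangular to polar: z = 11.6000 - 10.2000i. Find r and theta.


r = sqrt(134.56+104.04) = sqrt(238.6) = 15.4467
theta = atan2(-10.2, 11.6) = -41.3255 degrees

r = 15.4467, theta = -41.3255 degrees


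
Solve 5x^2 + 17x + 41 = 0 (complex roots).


disc = 17^2 - 4*5*41 = 289 - 820 = -531
sqrt(|disc|) = sqrt(531) = 23.0434
Real part = -17/(2*5) = -1.7000
Imag part = 23.0434/(2*5) = 2.3043

-1.7000 ± 2.3043i


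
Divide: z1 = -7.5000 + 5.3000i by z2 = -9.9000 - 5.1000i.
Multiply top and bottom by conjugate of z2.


Conjugate of z2 = -9.9000 + 5.1000i
Numerator: (-7.5000 + 5.3000i)(-9.9000 + 5.1000i) = 47.2200 - 90.7200i
Denominator: (-9.9)^2 + (-5.1)^2 = 124.02
Result = (47.2200 - 90.7200i)/124.02

0.3807 - 0.7315i


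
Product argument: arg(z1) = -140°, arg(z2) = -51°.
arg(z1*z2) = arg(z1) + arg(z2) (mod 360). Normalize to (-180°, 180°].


arg(z1*z2) = -140° - 51° = -191°
Normalized to (-180°, 180°]: 169°

169°


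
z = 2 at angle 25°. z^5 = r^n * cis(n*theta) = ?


r^5 = 2^5 = 32
n*theta = 5*25° = 125° = 125° (mod 360)
a = 32*cos(125°) = -18.3544
b = 32*sin(125°) = 26.2129

32 cis(125°) = -18.3544 + 26.2129i


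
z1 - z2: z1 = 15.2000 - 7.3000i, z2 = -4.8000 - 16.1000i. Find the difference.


Real: 15.2 + 4.8 = 20
Imag: -7.3 + 16.1 = 8.8

20.0000 + 8.8000i


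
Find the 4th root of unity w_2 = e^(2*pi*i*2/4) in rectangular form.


Angle = 360*2/4 = 180°
a = cos(180°) = -1.0000
b = sin(180°) = 0

-1.0000 + 0i


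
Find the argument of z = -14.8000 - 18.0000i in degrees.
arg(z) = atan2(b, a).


Re = -14.8, Im = -18
arg = atan2(-18, -14.8) = -129.4278 degrees

arg(z) = -129.4278 degrees


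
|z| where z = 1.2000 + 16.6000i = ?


|z| = sqrt(1.2^2 + 16.6^2) = sqrt(1.44 + 275.56) = sqrt(277) = 16.6433

|z| = 16.6433


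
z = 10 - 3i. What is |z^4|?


|z| = sqrt(100+9) = sqrt(109) = 10.4403
|z^4| = |z|^4 = (sqrt(109))^4 = 109^2 = 11881

|z^4| = 11881


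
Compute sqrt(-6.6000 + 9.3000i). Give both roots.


|z| = sqrt(43.56+86.49) = 11.4039
sqrt((|z|+a)/2) = sqrt((11.4039+(-6.6))/2) = sqrt(2.4020) = 1.5498
sqrt((|z|-a)/2) = sqrt((11.4039-(-6.6))/2) = sqrt(9.0020) = 3.0003

±(1.5498 + 3.0003i) i.e. 1.5498 + 3.0003i and -1.5498 - 3.0003i


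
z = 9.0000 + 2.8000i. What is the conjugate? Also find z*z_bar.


z_bar = 9.0000 - 2.8000i
z*z_bar = 9^2 + 2.8^2 = 81 + 7.84 = 88.84

z_bar = 9.0000 - 2.8000i, z*z_bar = 88.84


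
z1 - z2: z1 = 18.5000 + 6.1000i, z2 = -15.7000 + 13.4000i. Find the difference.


Real: 18.5 + 15.7 = 34.2
Imag: 6.1 - 13.4 = -7.3

34.2000 - 7.3000i


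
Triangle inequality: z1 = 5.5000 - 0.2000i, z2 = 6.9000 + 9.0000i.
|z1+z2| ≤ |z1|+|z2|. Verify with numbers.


|z1| = sqrt(5.5^2 + (-0.2)^2) = sqrt(30.29) = 5.5036
|z2| = sqrt(6.9^2 + 9^2) = sqrt(128.61) = 11.3406
z1+z2 = 12.4000 + 8.8000i
|z1+z2| = sqrt(231.2) = 15.2053
|z1|+|z2| = 5.5036 + 11.3406 = 16.8442

|z1+z2| = 15.2053 ≤ |z1|+|z2| = 16.8442 (verified)


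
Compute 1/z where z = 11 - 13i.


|z|^2 = 121+169 = 290
1/z = (11 + 13i)/290

1/z = 0.0379 + 0.0448i


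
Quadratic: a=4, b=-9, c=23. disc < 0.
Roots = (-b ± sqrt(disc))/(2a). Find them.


disc = (-9)^2 - 4*4*23 = 81 - 368 = -287
sqrt(|disc|) = sqrt(287) = 16.9411
Real part = 9/(2*4) = 1.1250
Imag part = 16.9411/(2*4) = 2.1176

1.1250 ± 2.1176i


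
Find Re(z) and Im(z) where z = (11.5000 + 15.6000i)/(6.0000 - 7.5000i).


Multiply by conjugate: (11.5000 + 15.6000i)(6.0000 + 7.5000i) / (6^2 + (-7.5)^2)
Numerator real = 11.5*6 + 15.6*(-7.5) = -48
Numerator imag = 15.6*6 - 11.5*(-7.5) = 179.85
Denominator = 92.25
Re(z) = -48/92.25 = -0.5203
Im(z) = 179.85/92.25 = 1.9496

Re(z) = -0.5203, Im(z) = 1.9496
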